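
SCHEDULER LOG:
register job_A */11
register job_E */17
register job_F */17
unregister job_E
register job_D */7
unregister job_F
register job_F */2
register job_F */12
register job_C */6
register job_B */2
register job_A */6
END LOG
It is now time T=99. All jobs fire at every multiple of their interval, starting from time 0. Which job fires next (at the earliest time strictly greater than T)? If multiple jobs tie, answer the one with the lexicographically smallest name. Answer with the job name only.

Answer: job_B

Derivation:
Op 1: register job_A */11 -> active={job_A:*/11}
Op 2: register job_E */17 -> active={job_A:*/11, job_E:*/17}
Op 3: register job_F */17 -> active={job_A:*/11, job_E:*/17, job_F:*/17}
Op 4: unregister job_E -> active={job_A:*/11, job_F:*/17}
Op 5: register job_D */7 -> active={job_A:*/11, job_D:*/7, job_F:*/17}
Op 6: unregister job_F -> active={job_A:*/11, job_D:*/7}
Op 7: register job_F */2 -> active={job_A:*/11, job_D:*/7, job_F:*/2}
Op 8: register job_F */12 -> active={job_A:*/11, job_D:*/7, job_F:*/12}
Op 9: register job_C */6 -> active={job_A:*/11, job_C:*/6, job_D:*/7, job_F:*/12}
Op 10: register job_B */2 -> active={job_A:*/11, job_B:*/2, job_C:*/6, job_D:*/7, job_F:*/12}
Op 11: register job_A */6 -> active={job_A:*/6, job_B:*/2, job_C:*/6, job_D:*/7, job_F:*/12}
  job_A: interval 6, next fire after T=99 is 102
  job_B: interval 2, next fire after T=99 is 100
  job_C: interval 6, next fire after T=99 is 102
  job_D: interval 7, next fire after T=99 is 105
  job_F: interval 12, next fire after T=99 is 108
Earliest = 100, winner (lex tiebreak) = job_B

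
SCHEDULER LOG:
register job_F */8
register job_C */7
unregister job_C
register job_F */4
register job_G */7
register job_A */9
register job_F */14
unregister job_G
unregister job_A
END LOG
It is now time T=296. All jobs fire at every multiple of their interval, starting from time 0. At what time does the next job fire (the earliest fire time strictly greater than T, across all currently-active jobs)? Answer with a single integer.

Answer: 308

Derivation:
Op 1: register job_F */8 -> active={job_F:*/8}
Op 2: register job_C */7 -> active={job_C:*/7, job_F:*/8}
Op 3: unregister job_C -> active={job_F:*/8}
Op 4: register job_F */4 -> active={job_F:*/4}
Op 5: register job_G */7 -> active={job_F:*/4, job_G:*/7}
Op 6: register job_A */9 -> active={job_A:*/9, job_F:*/4, job_G:*/7}
Op 7: register job_F */14 -> active={job_A:*/9, job_F:*/14, job_G:*/7}
Op 8: unregister job_G -> active={job_A:*/9, job_F:*/14}
Op 9: unregister job_A -> active={job_F:*/14}
  job_F: interval 14, next fire after T=296 is 308
Earliest fire time = 308 (job job_F)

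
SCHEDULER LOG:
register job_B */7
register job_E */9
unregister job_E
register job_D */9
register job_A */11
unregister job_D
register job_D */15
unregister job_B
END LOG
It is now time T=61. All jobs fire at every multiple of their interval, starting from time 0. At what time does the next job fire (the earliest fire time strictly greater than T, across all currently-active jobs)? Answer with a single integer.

Op 1: register job_B */7 -> active={job_B:*/7}
Op 2: register job_E */9 -> active={job_B:*/7, job_E:*/9}
Op 3: unregister job_E -> active={job_B:*/7}
Op 4: register job_D */9 -> active={job_B:*/7, job_D:*/9}
Op 5: register job_A */11 -> active={job_A:*/11, job_B:*/7, job_D:*/9}
Op 6: unregister job_D -> active={job_A:*/11, job_B:*/7}
Op 7: register job_D */15 -> active={job_A:*/11, job_B:*/7, job_D:*/15}
Op 8: unregister job_B -> active={job_A:*/11, job_D:*/15}
  job_A: interval 11, next fire after T=61 is 66
  job_D: interval 15, next fire after T=61 is 75
Earliest fire time = 66 (job job_A)

Answer: 66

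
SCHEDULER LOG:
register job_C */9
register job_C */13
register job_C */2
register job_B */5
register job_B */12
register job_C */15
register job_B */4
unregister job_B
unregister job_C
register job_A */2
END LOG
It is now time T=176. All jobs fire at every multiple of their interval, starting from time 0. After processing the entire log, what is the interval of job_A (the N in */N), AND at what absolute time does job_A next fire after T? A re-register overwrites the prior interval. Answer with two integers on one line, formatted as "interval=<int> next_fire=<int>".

Answer: interval=2 next_fire=178

Derivation:
Op 1: register job_C */9 -> active={job_C:*/9}
Op 2: register job_C */13 -> active={job_C:*/13}
Op 3: register job_C */2 -> active={job_C:*/2}
Op 4: register job_B */5 -> active={job_B:*/5, job_C:*/2}
Op 5: register job_B */12 -> active={job_B:*/12, job_C:*/2}
Op 6: register job_C */15 -> active={job_B:*/12, job_C:*/15}
Op 7: register job_B */4 -> active={job_B:*/4, job_C:*/15}
Op 8: unregister job_B -> active={job_C:*/15}
Op 9: unregister job_C -> active={}
Op 10: register job_A */2 -> active={job_A:*/2}
Final interval of job_A = 2
Next fire of job_A after T=176: (176//2+1)*2 = 178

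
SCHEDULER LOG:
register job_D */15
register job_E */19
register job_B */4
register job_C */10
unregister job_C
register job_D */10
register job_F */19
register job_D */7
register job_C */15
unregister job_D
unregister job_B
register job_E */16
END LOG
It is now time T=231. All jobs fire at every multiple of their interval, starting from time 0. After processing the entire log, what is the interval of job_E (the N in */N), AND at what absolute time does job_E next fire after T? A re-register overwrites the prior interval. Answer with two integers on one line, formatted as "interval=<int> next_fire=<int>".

Op 1: register job_D */15 -> active={job_D:*/15}
Op 2: register job_E */19 -> active={job_D:*/15, job_E:*/19}
Op 3: register job_B */4 -> active={job_B:*/4, job_D:*/15, job_E:*/19}
Op 4: register job_C */10 -> active={job_B:*/4, job_C:*/10, job_D:*/15, job_E:*/19}
Op 5: unregister job_C -> active={job_B:*/4, job_D:*/15, job_E:*/19}
Op 6: register job_D */10 -> active={job_B:*/4, job_D:*/10, job_E:*/19}
Op 7: register job_F */19 -> active={job_B:*/4, job_D:*/10, job_E:*/19, job_F:*/19}
Op 8: register job_D */7 -> active={job_B:*/4, job_D:*/7, job_E:*/19, job_F:*/19}
Op 9: register job_C */15 -> active={job_B:*/4, job_C:*/15, job_D:*/7, job_E:*/19, job_F:*/19}
Op 10: unregister job_D -> active={job_B:*/4, job_C:*/15, job_E:*/19, job_F:*/19}
Op 11: unregister job_B -> active={job_C:*/15, job_E:*/19, job_F:*/19}
Op 12: register job_E */16 -> active={job_C:*/15, job_E:*/16, job_F:*/19}
Final interval of job_E = 16
Next fire of job_E after T=231: (231//16+1)*16 = 240

Answer: interval=16 next_fire=240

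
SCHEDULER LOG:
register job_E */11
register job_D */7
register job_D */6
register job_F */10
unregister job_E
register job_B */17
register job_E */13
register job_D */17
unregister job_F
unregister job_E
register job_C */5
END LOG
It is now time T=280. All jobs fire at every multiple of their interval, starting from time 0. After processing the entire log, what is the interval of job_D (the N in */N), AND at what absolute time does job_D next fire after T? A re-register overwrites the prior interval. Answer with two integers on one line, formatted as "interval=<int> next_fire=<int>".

Answer: interval=17 next_fire=289

Derivation:
Op 1: register job_E */11 -> active={job_E:*/11}
Op 2: register job_D */7 -> active={job_D:*/7, job_E:*/11}
Op 3: register job_D */6 -> active={job_D:*/6, job_E:*/11}
Op 4: register job_F */10 -> active={job_D:*/6, job_E:*/11, job_F:*/10}
Op 5: unregister job_E -> active={job_D:*/6, job_F:*/10}
Op 6: register job_B */17 -> active={job_B:*/17, job_D:*/6, job_F:*/10}
Op 7: register job_E */13 -> active={job_B:*/17, job_D:*/6, job_E:*/13, job_F:*/10}
Op 8: register job_D */17 -> active={job_B:*/17, job_D:*/17, job_E:*/13, job_F:*/10}
Op 9: unregister job_F -> active={job_B:*/17, job_D:*/17, job_E:*/13}
Op 10: unregister job_E -> active={job_B:*/17, job_D:*/17}
Op 11: register job_C */5 -> active={job_B:*/17, job_C:*/5, job_D:*/17}
Final interval of job_D = 17
Next fire of job_D after T=280: (280//17+1)*17 = 289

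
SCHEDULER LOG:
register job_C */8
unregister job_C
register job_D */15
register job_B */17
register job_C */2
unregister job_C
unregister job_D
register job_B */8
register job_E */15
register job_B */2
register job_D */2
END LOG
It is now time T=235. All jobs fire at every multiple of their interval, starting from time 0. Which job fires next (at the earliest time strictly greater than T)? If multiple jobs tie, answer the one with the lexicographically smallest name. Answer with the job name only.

Op 1: register job_C */8 -> active={job_C:*/8}
Op 2: unregister job_C -> active={}
Op 3: register job_D */15 -> active={job_D:*/15}
Op 4: register job_B */17 -> active={job_B:*/17, job_D:*/15}
Op 5: register job_C */2 -> active={job_B:*/17, job_C:*/2, job_D:*/15}
Op 6: unregister job_C -> active={job_B:*/17, job_D:*/15}
Op 7: unregister job_D -> active={job_B:*/17}
Op 8: register job_B */8 -> active={job_B:*/8}
Op 9: register job_E */15 -> active={job_B:*/8, job_E:*/15}
Op 10: register job_B */2 -> active={job_B:*/2, job_E:*/15}
Op 11: register job_D */2 -> active={job_B:*/2, job_D:*/2, job_E:*/15}
  job_B: interval 2, next fire after T=235 is 236
  job_D: interval 2, next fire after T=235 is 236
  job_E: interval 15, next fire after T=235 is 240
Earliest = 236, winner (lex tiebreak) = job_B

Answer: job_B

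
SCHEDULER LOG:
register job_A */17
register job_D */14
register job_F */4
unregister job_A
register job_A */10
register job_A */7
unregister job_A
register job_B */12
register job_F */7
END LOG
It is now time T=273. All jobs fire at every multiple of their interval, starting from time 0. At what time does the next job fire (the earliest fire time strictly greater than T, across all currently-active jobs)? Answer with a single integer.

Answer: 276

Derivation:
Op 1: register job_A */17 -> active={job_A:*/17}
Op 2: register job_D */14 -> active={job_A:*/17, job_D:*/14}
Op 3: register job_F */4 -> active={job_A:*/17, job_D:*/14, job_F:*/4}
Op 4: unregister job_A -> active={job_D:*/14, job_F:*/4}
Op 5: register job_A */10 -> active={job_A:*/10, job_D:*/14, job_F:*/4}
Op 6: register job_A */7 -> active={job_A:*/7, job_D:*/14, job_F:*/4}
Op 7: unregister job_A -> active={job_D:*/14, job_F:*/4}
Op 8: register job_B */12 -> active={job_B:*/12, job_D:*/14, job_F:*/4}
Op 9: register job_F */7 -> active={job_B:*/12, job_D:*/14, job_F:*/7}
  job_B: interval 12, next fire after T=273 is 276
  job_D: interval 14, next fire after T=273 is 280
  job_F: interval 7, next fire after T=273 is 280
Earliest fire time = 276 (job job_B)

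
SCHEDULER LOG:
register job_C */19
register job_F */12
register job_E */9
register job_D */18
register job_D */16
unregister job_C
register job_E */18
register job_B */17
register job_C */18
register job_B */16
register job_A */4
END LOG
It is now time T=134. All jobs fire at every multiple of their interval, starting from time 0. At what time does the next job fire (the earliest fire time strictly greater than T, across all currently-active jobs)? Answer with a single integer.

Answer: 136

Derivation:
Op 1: register job_C */19 -> active={job_C:*/19}
Op 2: register job_F */12 -> active={job_C:*/19, job_F:*/12}
Op 3: register job_E */9 -> active={job_C:*/19, job_E:*/9, job_F:*/12}
Op 4: register job_D */18 -> active={job_C:*/19, job_D:*/18, job_E:*/9, job_F:*/12}
Op 5: register job_D */16 -> active={job_C:*/19, job_D:*/16, job_E:*/9, job_F:*/12}
Op 6: unregister job_C -> active={job_D:*/16, job_E:*/9, job_F:*/12}
Op 7: register job_E */18 -> active={job_D:*/16, job_E:*/18, job_F:*/12}
Op 8: register job_B */17 -> active={job_B:*/17, job_D:*/16, job_E:*/18, job_F:*/12}
Op 9: register job_C */18 -> active={job_B:*/17, job_C:*/18, job_D:*/16, job_E:*/18, job_F:*/12}
Op 10: register job_B */16 -> active={job_B:*/16, job_C:*/18, job_D:*/16, job_E:*/18, job_F:*/12}
Op 11: register job_A */4 -> active={job_A:*/4, job_B:*/16, job_C:*/18, job_D:*/16, job_E:*/18, job_F:*/12}
  job_A: interval 4, next fire after T=134 is 136
  job_B: interval 16, next fire after T=134 is 144
  job_C: interval 18, next fire after T=134 is 144
  job_D: interval 16, next fire after T=134 is 144
  job_E: interval 18, next fire after T=134 is 144
  job_F: interval 12, next fire after T=134 is 144
Earliest fire time = 136 (job job_A)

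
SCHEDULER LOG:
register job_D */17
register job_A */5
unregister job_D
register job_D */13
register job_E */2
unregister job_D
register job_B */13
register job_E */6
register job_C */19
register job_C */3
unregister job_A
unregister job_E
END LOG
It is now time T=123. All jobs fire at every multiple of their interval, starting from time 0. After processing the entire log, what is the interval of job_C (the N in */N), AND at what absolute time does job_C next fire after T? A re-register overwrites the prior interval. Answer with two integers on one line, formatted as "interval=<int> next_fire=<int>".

Op 1: register job_D */17 -> active={job_D:*/17}
Op 2: register job_A */5 -> active={job_A:*/5, job_D:*/17}
Op 3: unregister job_D -> active={job_A:*/5}
Op 4: register job_D */13 -> active={job_A:*/5, job_D:*/13}
Op 5: register job_E */2 -> active={job_A:*/5, job_D:*/13, job_E:*/2}
Op 6: unregister job_D -> active={job_A:*/5, job_E:*/2}
Op 7: register job_B */13 -> active={job_A:*/5, job_B:*/13, job_E:*/2}
Op 8: register job_E */6 -> active={job_A:*/5, job_B:*/13, job_E:*/6}
Op 9: register job_C */19 -> active={job_A:*/5, job_B:*/13, job_C:*/19, job_E:*/6}
Op 10: register job_C */3 -> active={job_A:*/5, job_B:*/13, job_C:*/3, job_E:*/6}
Op 11: unregister job_A -> active={job_B:*/13, job_C:*/3, job_E:*/6}
Op 12: unregister job_E -> active={job_B:*/13, job_C:*/3}
Final interval of job_C = 3
Next fire of job_C after T=123: (123//3+1)*3 = 126

Answer: interval=3 next_fire=126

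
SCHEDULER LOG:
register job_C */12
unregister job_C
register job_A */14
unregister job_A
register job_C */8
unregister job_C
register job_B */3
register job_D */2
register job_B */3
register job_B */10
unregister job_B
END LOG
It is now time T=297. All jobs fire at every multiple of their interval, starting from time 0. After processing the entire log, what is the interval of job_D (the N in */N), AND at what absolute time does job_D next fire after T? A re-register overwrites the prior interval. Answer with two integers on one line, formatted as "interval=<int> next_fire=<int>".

Op 1: register job_C */12 -> active={job_C:*/12}
Op 2: unregister job_C -> active={}
Op 3: register job_A */14 -> active={job_A:*/14}
Op 4: unregister job_A -> active={}
Op 5: register job_C */8 -> active={job_C:*/8}
Op 6: unregister job_C -> active={}
Op 7: register job_B */3 -> active={job_B:*/3}
Op 8: register job_D */2 -> active={job_B:*/3, job_D:*/2}
Op 9: register job_B */3 -> active={job_B:*/3, job_D:*/2}
Op 10: register job_B */10 -> active={job_B:*/10, job_D:*/2}
Op 11: unregister job_B -> active={job_D:*/2}
Final interval of job_D = 2
Next fire of job_D after T=297: (297//2+1)*2 = 298

Answer: interval=2 next_fire=298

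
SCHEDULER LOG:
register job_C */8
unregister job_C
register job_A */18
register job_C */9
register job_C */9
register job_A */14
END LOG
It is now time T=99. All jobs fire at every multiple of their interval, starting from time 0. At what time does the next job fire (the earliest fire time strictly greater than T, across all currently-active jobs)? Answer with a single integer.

Answer: 108

Derivation:
Op 1: register job_C */8 -> active={job_C:*/8}
Op 2: unregister job_C -> active={}
Op 3: register job_A */18 -> active={job_A:*/18}
Op 4: register job_C */9 -> active={job_A:*/18, job_C:*/9}
Op 5: register job_C */9 -> active={job_A:*/18, job_C:*/9}
Op 6: register job_A */14 -> active={job_A:*/14, job_C:*/9}
  job_A: interval 14, next fire after T=99 is 112
  job_C: interval 9, next fire after T=99 is 108
Earliest fire time = 108 (job job_C)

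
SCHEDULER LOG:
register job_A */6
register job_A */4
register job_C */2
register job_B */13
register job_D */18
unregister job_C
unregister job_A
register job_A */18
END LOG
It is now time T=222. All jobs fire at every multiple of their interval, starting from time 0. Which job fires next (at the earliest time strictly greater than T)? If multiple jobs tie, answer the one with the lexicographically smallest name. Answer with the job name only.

Op 1: register job_A */6 -> active={job_A:*/6}
Op 2: register job_A */4 -> active={job_A:*/4}
Op 3: register job_C */2 -> active={job_A:*/4, job_C:*/2}
Op 4: register job_B */13 -> active={job_A:*/4, job_B:*/13, job_C:*/2}
Op 5: register job_D */18 -> active={job_A:*/4, job_B:*/13, job_C:*/2, job_D:*/18}
Op 6: unregister job_C -> active={job_A:*/4, job_B:*/13, job_D:*/18}
Op 7: unregister job_A -> active={job_B:*/13, job_D:*/18}
Op 8: register job_A */18 -> active={job_A:*/18, job_B:*/13, job_D:*/18}
  job_A: interval 18, next fire after T=222 is 234
  job_B: interval 13, next fire after T=222 is 234
  job_D: interval 18, next fire after T=222 is 234
Earliest = 234, winner (lex tiebreak) = job_A

Answer: job_A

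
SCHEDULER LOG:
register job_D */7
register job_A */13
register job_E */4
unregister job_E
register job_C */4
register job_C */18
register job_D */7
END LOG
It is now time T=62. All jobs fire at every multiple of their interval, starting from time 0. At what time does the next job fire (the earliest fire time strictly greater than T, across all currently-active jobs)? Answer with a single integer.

Op 1: register job_D */7 -> active={job_D:*/7}
Op 2: register job_A */13 -> active={job_A:*/13, job_D:*/7}
Op 3: register job_E */4 -> active={job_A:*/13, job_D:*/7, job_E:*/4}
Op 4: unregister job_E -> active={job_A:*/13, job_D:*/7}
Op 5: register job_C */4 -> active={job_A:*/13, job_C:*/4, job_D:*/7}
Op 6: register job_C */18 -> active={job_A:*/13, job_C:*/18, job_D:*/7}
Op 7: register job_D */7 -> active={job_A:*/13, job_C:*/18, job_D:*/7}
  job_A: interval 13, next fire after T=62 is 65
  job_C: interval 18, next fire after T=62 is 72
  job_D: interval 7, next fire after T=62 is 63
Earliest fire time = 63 (job job_D)

Answer: 63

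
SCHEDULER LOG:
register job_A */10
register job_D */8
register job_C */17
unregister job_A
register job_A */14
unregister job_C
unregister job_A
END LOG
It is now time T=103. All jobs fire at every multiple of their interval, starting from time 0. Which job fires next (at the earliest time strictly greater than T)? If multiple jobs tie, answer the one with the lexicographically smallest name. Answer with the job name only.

Answer: job_D

Derivation:
Op 1: register job_A */10 -> active={job_A:*/10}
Op 2: register job_D */8 -> active={job_A:*/10, job_D:*/8}
Op 3: register job_C */17 -> active={job_A:*/10, job_C:*/17, job_D:*/8}
Op 4: unregister job_A -> active={job_C:*/17, job_D:*/8}
Op 5: register job_A */14 -> active={job_A:*/14, job_C:*/17, job_D:*/8}
Op 6: unregister job_C -> active={job_A:*/14, job_D:*/8}
Op 7: unregister job_A -> active={job_D:*/8}
  job_D: interval 8, next fire after T=103 is 104
Earliest = 104, winner (lex tiebreak) = job_D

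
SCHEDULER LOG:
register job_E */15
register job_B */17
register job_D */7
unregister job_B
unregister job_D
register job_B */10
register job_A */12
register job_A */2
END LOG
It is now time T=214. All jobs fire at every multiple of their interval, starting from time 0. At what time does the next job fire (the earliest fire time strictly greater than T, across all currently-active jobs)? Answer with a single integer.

Answer: 216

Derivation:
Op 1: register job_E */15 -> active={job_E:*/15}
Op 2: register job_B */17 -> active={job_B:*/17, job_E:*/15}
Op 3: register job_D */7 -> active={job_B:*/17, job_D:*/7, job_E:*/15}
Op 4: unregister job_B -> active={job_D:*/7, job_E:*/15}
Op 5: unregister job_D -> active={job_E:*/15}
Op 6: register job_B */10 -> active={job_B:*/10, job_E:*/15}
Op 7: register job_A */12 -> active={job_A:*/12, job_B:*/10, job_E:*/15}
Op 8: register job_A */2 -> active={job_A:*/2, job_B:*/10, job_E:*/15}
  job_A: interval 2, next fire after T=214 is 216
  job_B: interval 10, next fire after T=214 is 220
  job_E: interval 15, next fire after T=214 is 225
Earliest fire time = 216 (job job_A)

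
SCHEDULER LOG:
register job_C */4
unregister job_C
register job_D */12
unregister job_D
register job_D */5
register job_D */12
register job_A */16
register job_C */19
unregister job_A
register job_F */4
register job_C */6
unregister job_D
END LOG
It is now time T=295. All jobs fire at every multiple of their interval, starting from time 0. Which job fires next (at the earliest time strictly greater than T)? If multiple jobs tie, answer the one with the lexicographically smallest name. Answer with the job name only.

Answer: job_F

Derivation:
Op 1: register job_C */4 -> active={job_C:*/4}
Op 2: unregister job_C -> active={}
Op 3: register job_D */12 -> active={job_D:*/12}
Op 4: unregister job_D -> active={}
Op 5: register job_D */5 -> active={job_D:*/5}
Op 6: register job_D */12 -> active={job_D:*/12}
Op 7: register job_A */16 -> active={job_A:*/16, job_D:*/12}
Op 8: register job_C */19 -> active={job_A:*/16, job_C:*/19, job_D:*/12}
Op 9: unregister job_A -> active={job_C:*/19, job_D:*/12}
Op 10: register job_F */4 -> active={job_C:*/19, job_D:*/12, job_F:*/4}
Op 11: register job_C */6 -> active={job_C:*/6, job_D:*/12, job_F:*/4}
Op 12: unregister job_D -> active={job_C:*/6, job_F:*/4}
  job_C: interval 6, next fire after T=295 is 300
  job_F: interval 4, next fire after T=295 is 296
Earliest = 296, winner (lex tiebreak) = job_F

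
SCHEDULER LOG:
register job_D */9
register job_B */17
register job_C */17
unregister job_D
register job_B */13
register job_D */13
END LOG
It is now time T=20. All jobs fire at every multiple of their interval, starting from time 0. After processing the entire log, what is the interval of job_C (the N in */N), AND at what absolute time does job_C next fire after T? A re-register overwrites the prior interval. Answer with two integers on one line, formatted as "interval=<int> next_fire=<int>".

Op 1: register job_D */9 -> active={job_D:*/9}
Op 2: register job_B */17 -> active={job_B:*/17, job_D:*/9}
Op 3: register job_C */17 -> active={job_B:*/17, job_C:*/17, job_D:*/9}
Op 4: unregister job_D -> active={job_B:*/17, job_C:*/17}
Op 5: register job_B */13 -> active={job_B:*/13, job_C:*/17}
Op 6: register job_D */13 -> active={job_B:*/13, job_C:*/17, job_D:*/13}
Final interval of job_C = 17
Next fire of job_C after T=20: (20//17+1)*17 = 34

Answer: interval=17 next_fire=34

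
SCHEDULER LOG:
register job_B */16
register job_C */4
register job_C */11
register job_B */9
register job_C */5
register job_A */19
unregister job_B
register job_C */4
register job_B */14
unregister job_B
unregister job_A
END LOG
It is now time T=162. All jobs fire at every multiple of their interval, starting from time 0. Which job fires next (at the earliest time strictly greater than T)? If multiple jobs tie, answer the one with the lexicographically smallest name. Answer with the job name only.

Op 1: register job_B */16 -> active={job_B:*/16}
Op 2: register job_C */4 -> active={job_B:*/16, job_C:*/4}
Op 3: register job_C */11 -> active={job_B:*/16, job_C:*/11}
Op 4: register job_B */9 -> active={job_B:*/9, job_C:*/11}
Op 5: register job_C */5 -> active={job_B:*/9, job_C:*/5}
Op 6: register job_A */19 -> active={job_A:*/19, job_B:*/9, job_C:*/5}
Op 7: unregister job_B -> active={job_A:*/19, job_C:*/5}
Op 8: register job_C */4 -> active={job_A:*/19, job_C:*/4}
Op 9: register job_B */14 -> active={job_A:*/19, job_B:*/14, job_C:*/4}
Op 10: unregister job_B -> active={job_A:*/19, job_C:*/4}
Op 11: unregister job_A -> active={job_C:*/4}
  job_C: interval 4, next fire after T=162 is 164
Earliest = 164, winner (lex tiebreak) = job_C

Answer: job_C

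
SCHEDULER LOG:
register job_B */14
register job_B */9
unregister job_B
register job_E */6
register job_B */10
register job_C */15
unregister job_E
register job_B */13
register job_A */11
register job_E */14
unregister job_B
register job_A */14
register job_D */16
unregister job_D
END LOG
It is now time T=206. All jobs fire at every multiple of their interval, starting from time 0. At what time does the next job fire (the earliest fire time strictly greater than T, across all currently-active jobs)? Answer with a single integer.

Answer: 210

Derivation:
Op 1: register job_B */14 -> active={job_B:*/14}
Op 2: register job_B */9 -> active={job_B:*/9}
Op 3: unregister job_B -> active={}
Op 4: register job_E */6 -> active={job_E:*/6}
Op 5: register job_B */10 -> active={job_B:*/10, job_E:*/6}
Op 6: register job_C */15 -> active={job_B:*/10, job_C:*/15, job_E:*/6}
Op 7: unregister job_E -> active={job_B:*/10, job_C:*/15}
Op 8: register job_B */13 -> active={job_B:*/13, job_C:*/15}
Op 9: register job_A */11 -> active={job_A:*/11, job_B:*/13, job_C:*/15}
Op 10: register job_E */14 -> active={job_A:*/11, job_B:*/13, job_C:*/15, job_E:*/14}
Op 11: unregister job_B -> active={job_A:*/11, job_C:*/15, job_E:*/14}
Op 12: register job_A */14 -> active={job_A:*/14, job_C:*/15, job_E:*/14}
Op 13: register job_D */16 -> active={job_A:*/14, job_C:*/15, job_D:*/16, job_E:*/14}
Op 14: unregister job_D -> active={job_A:*/14, job_C:*/15, job_E:*/14}
  job_A: interval 14, next fire after T=206 is 210
  job_C: interval 15, next fire after T=206 is 210
  job_E: interval 14, next fire after T=206 is 210
Earliest fire time = 210 (job job_A)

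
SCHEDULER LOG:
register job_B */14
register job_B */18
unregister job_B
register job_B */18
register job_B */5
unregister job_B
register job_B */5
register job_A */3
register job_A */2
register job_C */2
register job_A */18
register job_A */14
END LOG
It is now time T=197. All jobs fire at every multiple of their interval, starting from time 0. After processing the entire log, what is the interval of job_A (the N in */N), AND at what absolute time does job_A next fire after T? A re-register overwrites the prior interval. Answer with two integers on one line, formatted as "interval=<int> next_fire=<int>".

Answer: interval=14 next_fire=210

Derivation:
Op 1: register job_B */14 -> active={job_B:*/14}
Op 2: register job_B */18 -> active={job_B:*/18}
Op 3: unregister job_B -> active={}
Op 4: register job_B */18 -> active={job_B:*/18}
Op 5: register job_B */5 -> active={job_B:*/5}
Op 6: unregister job_B -> active={}
Op 7: register job_B */5 -> active={job_B:*/5}
Op 8: register job_A */3 -> active={job_A:*/3, job_B:*/5}
Op 9: register job_A */2 -> active={job_A:*/2, job_B:*/5}
Op 10: register job_C */2 -> active={job_A:*/2, job_B:*/5, job_C:*/2}
Op 11: register job_A */18 -> active={job_A:*/18, job_B:*/5, job_C:*/2}
Op 12: register job_A */14 -> active={job_A:*/14, job_B:*/5, job_C:*/2}
Final interval of job_A = 14
Next fire of job_A after T=197: (197//14+1)*14 = 210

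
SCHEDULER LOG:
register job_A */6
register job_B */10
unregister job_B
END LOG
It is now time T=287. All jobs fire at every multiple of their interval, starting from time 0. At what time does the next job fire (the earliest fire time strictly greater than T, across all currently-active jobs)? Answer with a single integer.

Answer: 288

Derivation:
Op 1: register job_A */6 -> active={job_A:*/6}
Op 2: register job_B */10 -> active={job_A:*/6, job_B:*/10}
Op 3: unregister job_B -> active={job_A:*/6}
  job_A: interval 6, next fire after T=287 is 288
Earliest fire time = 288 (job job_A)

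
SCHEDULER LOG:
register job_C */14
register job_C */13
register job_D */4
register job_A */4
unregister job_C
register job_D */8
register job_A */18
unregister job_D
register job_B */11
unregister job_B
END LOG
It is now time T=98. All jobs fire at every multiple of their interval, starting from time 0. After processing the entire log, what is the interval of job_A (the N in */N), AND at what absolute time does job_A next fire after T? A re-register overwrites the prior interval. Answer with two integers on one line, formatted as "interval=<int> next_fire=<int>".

Op 1: register job_C */14 -> active={job_C:*/14}
Op 2: register job_C */13 -> active={job_C:*/13}
Op 3: register job_D */4 -> active={job_C:*/13, job_D:*/4}
Op 4: register job_A */4 -> active={job_A:*/4, job_C:*/13, job_D:*/4}
Op 5: unregister job_C -> active={job_A:*/4, job_D:*/4}
Op 6: register job_D */8 -> active={job_A:*/4, job_D:*/8}
Op 7: register job_A */18 -> active={job_A:*/18, job_D:*/8}
Op 8: unregister job_D -> active={job_A:*/18}
Op 9: register job_B */11 -> active={job_A:*/18, job_B:*/11}
Op 10: unregister job_B -> active={job_A:*/18}
Final interval of job_A = 18
Next fire of job_A after T=98: (98//18+1)*18 = 108

Answer: interval=18 next_fire=108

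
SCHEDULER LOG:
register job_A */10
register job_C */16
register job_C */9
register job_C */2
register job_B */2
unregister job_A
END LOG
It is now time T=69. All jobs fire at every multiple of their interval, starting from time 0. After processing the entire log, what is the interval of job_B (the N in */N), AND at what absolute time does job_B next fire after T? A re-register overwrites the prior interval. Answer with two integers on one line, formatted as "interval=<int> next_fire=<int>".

Answer: interval=2 next_fire=70

Derivation:
Op 1: register job_A */10 -> active={job_A:*/10}
Op 2: register job_C */16 -> active={job_A:*/10, job_C:*/16}
Op 3: register job_C */9 -> active={job_A:*/10, job_C:*/9}
Op 4: register job_C */2 -> active={job_A:*/10, job_C:*/2}
Op 5: register job_B */2 -> active={job_A:*/10, job_B:*/2, job_C:*/2}
Op 6: unregister job_A -> active={job_B:*/2, job_C:*/2}
Final interval of job_B = 2
Next fire of job_B after T=69: (69//2+1)*2 = 70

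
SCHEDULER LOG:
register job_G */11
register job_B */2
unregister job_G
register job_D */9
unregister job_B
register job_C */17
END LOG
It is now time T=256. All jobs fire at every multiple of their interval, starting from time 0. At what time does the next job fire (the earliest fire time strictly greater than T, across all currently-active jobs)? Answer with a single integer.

Op 1: register job_G */11 -> active={job_G:*/11}
Op 2: register job_B */2 -> active={job_B:*/2, job_G:*/11}
Op 3: unregister job_G -> active={job_B:*/2}
Op 4: register job_D */9 -> active={job_B:*/2, job_D:*/9}
Op 5: unregister job_B -> active={job_D:*/9}
Op 6: register job_C */17 -> active={job_C:*/17, job_D:*/9}
  job_C: interval 17, next fire after T=256 is 272
  job_D: interval 9, next fire after T=256 is 261
Earliest fire time = 261 (job job_D)

Answer: 261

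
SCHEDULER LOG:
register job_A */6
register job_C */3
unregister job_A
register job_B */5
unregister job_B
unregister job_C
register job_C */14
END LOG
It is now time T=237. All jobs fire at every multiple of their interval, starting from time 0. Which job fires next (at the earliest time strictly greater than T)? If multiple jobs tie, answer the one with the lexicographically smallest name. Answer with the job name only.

Op 1: register job_A */6 -> active={job_A:*/6}
Op 2: register job_C */3 -> active={job_A:*/6, job_C:*/3}
Op 3: unregister job_A -> active={job_C:*/3}
Op 4: register job_B */5 -> active={job_B:*/5, job_C:*/3}
Op 5: unregister job_B -> active={job_C:*/3}
Op 6: unregister job_C -> active={}
Op 7: register job_C */14 -> active={job_C:*/14}
  job_C: interval 14, next fire after T=237 is 238
Earliest = 238, winner (lex tiebreak) = job_C

Answer: job_C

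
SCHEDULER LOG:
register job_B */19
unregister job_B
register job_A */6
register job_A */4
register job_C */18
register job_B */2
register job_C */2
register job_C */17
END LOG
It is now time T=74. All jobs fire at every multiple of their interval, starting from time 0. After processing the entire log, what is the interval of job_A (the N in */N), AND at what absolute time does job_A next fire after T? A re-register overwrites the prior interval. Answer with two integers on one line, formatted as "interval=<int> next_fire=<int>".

Op 1: register job_B */19 -> active={job_B:*/19}
Op 2: unregister job_B -> active={}
Op 3: register job_A */6 -> active={job_A:*/6}
Op 4: register job_A */4 -> active={job_A:*/4}
Op 5: register job_C */18 -> active={job_A:*/4, job_C:*/18}
Op 6: register job_B */2 -> active={job_A:*/4, job_B:*/2, job_C:*/18}
Op 7: register job_C */2 -> active={job_A:*/4, job_B:*/2, job_C:*/2}
Op 8: register job_C */17 -> active={job_A:*/4, job_B:*/2, job_C:*/17}
Final interval of job_A = 4
Next fire of job_A after T=74: (74//4+1)*4 = 76

Answer: interval=4 next_fire=76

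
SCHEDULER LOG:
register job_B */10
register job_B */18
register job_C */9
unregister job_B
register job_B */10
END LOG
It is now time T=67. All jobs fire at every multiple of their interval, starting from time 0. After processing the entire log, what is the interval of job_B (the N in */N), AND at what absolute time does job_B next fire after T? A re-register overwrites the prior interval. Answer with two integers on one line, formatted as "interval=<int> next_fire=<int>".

Answer: interval=10 next_fire=70

Derivation:
Op 1: register job_B */10 -> active={job_B:*/10}
Op 2: register job_B */18 -> active={job_B:*/18}
Op 3: register job_C */9 -> active={job_B:*/18, job_C:*/9}
Op 4: unregister job_B -> active={job_C:*/9}
Op 5: register job_B */10 -> active={job_B:*/10, job_C:*/9}
Final interval of job_B = 10
Next fire of job_B after T=67: (67//10+1)*10 = 70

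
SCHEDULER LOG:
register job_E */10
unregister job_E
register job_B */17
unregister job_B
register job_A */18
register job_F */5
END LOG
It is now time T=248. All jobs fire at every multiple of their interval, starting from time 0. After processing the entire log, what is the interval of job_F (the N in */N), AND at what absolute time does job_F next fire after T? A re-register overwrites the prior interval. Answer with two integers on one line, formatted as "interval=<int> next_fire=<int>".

Answer: interval=5 next_fire=250

Derivation:
Op 1: register job_E */10 -> active={job_E:*/10}
Op 2: unregister job_E -> active={}
Op 3: register job_B */17 -> active={job_B:*/17}
Op 4: unregister job_B -> active={}
Op 5: register job_A */18 -> active={job_A:*/18}
Op 6: register job_F */5 -> active={job_A:*/18, job_F:*/5}
Final interval of job_F = 5
Next fire of job_F after T=248: (248//5+1)*5 = 250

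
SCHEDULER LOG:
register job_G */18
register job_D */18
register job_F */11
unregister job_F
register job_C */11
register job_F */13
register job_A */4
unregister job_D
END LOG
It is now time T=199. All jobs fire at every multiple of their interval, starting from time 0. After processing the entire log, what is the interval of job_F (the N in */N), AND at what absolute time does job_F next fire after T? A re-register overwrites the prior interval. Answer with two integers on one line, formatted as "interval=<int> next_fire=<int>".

Op 1: register job_G */18 -> active={job_G:*/18}
Op 2: register job_D */18 -> active={job_D:*/18, job_G:*/18}
Op 3: register job_F */11 -> active={job_D:*/18, job_F:*/11, job_G:*/18}
Op 4: unregister job_F -> active={job_D:*/18, job_G:*/18}
Op 5: register job_C */11 -> active={job_C:*/11, job_D:*/18, job_G:*/18}
Op 6: register job_F */13 -> active={job_C:*/11, job_D:*/18, job_F:*/13, job_G:*/18}
Op 7: register job_A */4 -> active={job_A:*/4, job_C:*/11, job_D:*/18, job_F:*/13, job_G:*/18}
Op 8: unregister job_D -> active={job_A:*/4, job_C:*/11, job_F:*/13, job_G:*/18}
Final interval of job_F = 13
Next fire of job_F after T=199: (199//13+1)*13 = 208

Answer: interval=13 next_fire=208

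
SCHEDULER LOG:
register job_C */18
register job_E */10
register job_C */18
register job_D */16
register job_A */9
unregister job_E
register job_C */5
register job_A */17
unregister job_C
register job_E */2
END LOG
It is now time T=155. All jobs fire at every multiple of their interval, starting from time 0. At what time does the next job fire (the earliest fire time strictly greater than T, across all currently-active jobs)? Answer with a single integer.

Op 1: register job_C */18 -> active={job_C:*/18}
Op 2: register job_E */10 -> active={job_C:*/18, job_E:*/10}
Op 3: register job_C */18 -> active={job_C:*/18, job_E:*/10}
Op 4: register job_D */16 -> active={job_C:*/18, job_D:*/16, job_E:*/10}
Op 5: register job_A */9 -> active={job_A:*/9, job_C:*/18, job_D:*/16, job_E:*/10}
Op 6: unregister job_E -> active={job_A:*/9, job_C:*/18, job_D:*/16}
Op 7: register job_C */5 -> active={job_A:*/9, job_C:*/5, job_D:*/16}
Op 8: register job_A */17 -> active={job_A:*/17, job_C:*/5, job_D:*/16}
Op 9: unregister job_C -> active={job_A:*/17, job_D:*/16}
Op 10: register job_E */2 -> active={job_A:*/17, job_D:*/16, job_E:*/2}
  job_A: interval 17, next fire after T=155 is 170
  job_D: interval 16, next fire after T=155 is 160
  job_E: interval 2, next fire after T=155 is 156
Earliest fire time = 156 (job job_E)

Answer: 156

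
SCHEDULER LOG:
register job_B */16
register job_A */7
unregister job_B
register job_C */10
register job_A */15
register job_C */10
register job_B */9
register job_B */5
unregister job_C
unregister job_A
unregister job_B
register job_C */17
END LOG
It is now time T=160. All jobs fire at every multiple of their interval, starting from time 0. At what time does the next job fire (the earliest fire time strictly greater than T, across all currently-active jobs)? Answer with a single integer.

Op 1: register job_B */16 -> active={job_B:*/16}
Op 2: register job_A */7 -> active={job_A:*/7, job_B:*/16}
Op 3: unregister job_B -> active={job_A:*/7}
Op 4: register job_C */10 -> active={job_A:*/7, job_C:*/10}
Op 5: register job_A */15 -> active={job_A:*/15, job_C:*/10}
Op 6: register job_C */10 -> active={job_A:*/15, job_C:*/10}
Op 7: register job_B */9 -> active={job_A:*/15, job_B:*/9, job_C:*/10}
Op 8: register job_B */5 -> active={job_A:*/15, job_B:*/5, job_C:*/10}
Op 9: unregister job_C -> active={job_A:*/15, job_B:*/5}
Op 10: unregister job_A -> active={job_B:*/5}
Op 11: unregister job_B -> active={}
Op 12: register job_C */17 -> active={job_C:*/17}
  job_C: interval 17, next fire after T=160 is 170
Earliest fire time = 170 (job job_C)

Answer: 170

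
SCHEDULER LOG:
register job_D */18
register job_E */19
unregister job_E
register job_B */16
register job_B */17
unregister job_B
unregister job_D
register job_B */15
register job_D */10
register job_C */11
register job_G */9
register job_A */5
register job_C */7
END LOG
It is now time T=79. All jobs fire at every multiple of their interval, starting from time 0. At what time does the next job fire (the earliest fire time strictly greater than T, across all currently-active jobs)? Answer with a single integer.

Op 1: register job_D */18 -> active={job_D:*/18}
Op 2: register job_E */19 -> active={job_D:*/18, job_E:*/19}
Op 3: unregister job_E -> active={job_D:*/18}
Op 4: register job_B */16 -> active={job_B:*/16, job_D:*/18}
Op 5: register job_B */17 -> active={job_B:*/17, job_D:*/18}
Op 6: unregister job_B -> active={job_D:*/18}
Op 7: unregister job_D -> active={}
Op 8: register job_B */15 -> active={job_B:*/15}
Op 9: register job_D */10 -> active={job_B:*/15, job_D:*/10}
Op 10: register job_C */11 -> active={job_B:*/15, job_C:*/11, job_D:*/10}
Op 11: register job_G */9 -> active={job_B:*/15, job_C:*/11, job_D:*/10, job_G:*/9}
Op 12: register job_A */5 -> active={job_A:*/5, job_B:*/15, job_C:*/11, job_D:*/10, job_G:*/9}
Op 13: register job_C */7 -> active={job_A:*/5, job_B:*/15, job_C:*/7, job_D:*/10, job_G:*/9}
  job_A: interval 5, next fire after T=79 is 80
  job_B: interval 15, next fire after T=79 is 90
  job_C: interval 7, next fire after T=79 is 84
  job_D: interval 10, next fire after T=79 is 80
  job_G: interval 9, next fire after T=79 is 81
Earliest fire time = 80 (job job_A)

Answer: 80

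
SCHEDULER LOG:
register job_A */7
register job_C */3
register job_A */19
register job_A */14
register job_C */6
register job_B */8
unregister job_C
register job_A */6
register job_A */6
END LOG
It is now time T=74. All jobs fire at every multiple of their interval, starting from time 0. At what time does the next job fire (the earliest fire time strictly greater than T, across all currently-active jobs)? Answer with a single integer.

Answer: 78

Derivation:
Op 1: register job_A */7 -> active={job_A:*/7}
Op 2: register job_C */3 -> active={job_A:*/7, job_C:*/3}
Op 3: register job_A */19 -> active={job_A:*/19, job_C:*/3}
Op 4: register job_A */14 -> active={job_A:*/14, job_C:*/3}
Op 5: register job_C */6 -> active={job_A:*/14, job_C:*/6}
Op 6: register job_B */8 -> active={job_A:*/14, job_B:*/8, job_C:*/6}
Op 7: unregister job_C -> active={job_A:*/14, job_B:*/8}
Op 8: register job_A */6 -> active={job_A:*/6, job_B:*/8}
Op 9: register job_A */6 -> active={job_A:*/6, job_B:*/8}
  job_A: interval 6, next fire after T=74 is 78
  job_B: interval 8, next fire after T=74 is 80
Earliest fire time = 78 (job job_A)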